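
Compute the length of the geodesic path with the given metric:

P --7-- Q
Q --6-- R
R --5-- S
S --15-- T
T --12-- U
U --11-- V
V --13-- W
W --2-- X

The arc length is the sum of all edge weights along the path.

Arc length = 7 + 6 + 5 + 15 + 12 + 11 + 13 + 2 = 71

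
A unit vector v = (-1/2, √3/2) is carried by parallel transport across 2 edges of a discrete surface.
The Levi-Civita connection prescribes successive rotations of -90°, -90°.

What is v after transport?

Total rotation: (-90°) + (-90°) = -180° ≡ 180° (mod 360°). Final vector: (0.5000, -0.8660)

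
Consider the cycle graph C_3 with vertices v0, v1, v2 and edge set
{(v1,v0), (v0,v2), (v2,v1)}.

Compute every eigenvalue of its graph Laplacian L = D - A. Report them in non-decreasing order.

The cycle graph C_n has Laplacian eigenvalues λ_k = 2 − 2cos(2πk/n), k = 0, 1, …, n−1. Here n = 3:
k=0: 2 − 2cos(0) = 0.0; k=1: 2 − 2cos(2π/3) = 3.0; k=2: 2 − 2cos(4π/3) = 3.0.
Laplacian eigenvalues (increasing order): [0.0, 3.0, 3.0]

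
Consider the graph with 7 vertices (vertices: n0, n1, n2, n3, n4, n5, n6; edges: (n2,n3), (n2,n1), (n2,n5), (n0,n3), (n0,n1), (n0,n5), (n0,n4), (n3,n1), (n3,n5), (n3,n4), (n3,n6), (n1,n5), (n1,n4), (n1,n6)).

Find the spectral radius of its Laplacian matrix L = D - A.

Degrees: deg(n0) = 4, deg(n1) = 6, deg(n2) = 3, deg(n3) = 6, deg(n4) = 3, deg(n5) = 4, deg(n6) = 2.
L = D − A with rows/columns ordered (n0, n1, n2, n3, n4, n5, n6):
  [ 4, -1,  0, -1, -1, -1,  0]
  [-1,  6, -1, -1, -1, -1, -1]
  [ 0, -1,  3, -1,  0, -1,  0]
  [-1, -1, -1,  6, -1, -1, -1]
  [-1, -1,  0, -1,  3,  0,  0]
  [-1, -1, -1, -1,  0,  4,  0]
  [ 0, -1,  0, -1,  0,  0,  2]
Characteristic polynomial: det(λI − L) = λ(λ − 2)(λ² − 8λ + 14)(λ − 4)(λ − 7)².
Roots: λ = 0; (λ − 2) = 0 ⇒ λ = 2; (λ² − 8λ + 14) = 0 ⇒ λ = 4 ± √2 ≈ 2.5858, 5.4142; (λ − 4) = 0 ⇒ λ = 4; (λ − 7) = 0 ⇒ λ = 7 (multiplicity 2).
(Check: the roots sum (with multiplicity) to 28, matching trace L = Σdeg = 2·14 = 28.)
Laplacian eigenvalues: [0.0, 2.0, 2.5858, 4.0, 5.4142, 7.0, 7.0]. Largest eigenvalue (spectral radius) = 7.0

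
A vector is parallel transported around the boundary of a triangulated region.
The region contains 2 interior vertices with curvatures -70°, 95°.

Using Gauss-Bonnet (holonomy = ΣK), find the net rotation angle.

Holonomy = total enclosed curvature = (-70°) + 95° = 25°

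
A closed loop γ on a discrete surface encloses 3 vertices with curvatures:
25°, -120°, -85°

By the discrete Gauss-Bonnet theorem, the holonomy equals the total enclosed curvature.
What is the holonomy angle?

Holonomy = total enclosed curvature = 25° + (-120°) + (-85°) = -180°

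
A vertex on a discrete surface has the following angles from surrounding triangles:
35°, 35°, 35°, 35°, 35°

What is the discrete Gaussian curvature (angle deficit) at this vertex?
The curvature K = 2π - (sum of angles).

Sum of angles = 175°. K = 360° - 175° = 185° = 37π/36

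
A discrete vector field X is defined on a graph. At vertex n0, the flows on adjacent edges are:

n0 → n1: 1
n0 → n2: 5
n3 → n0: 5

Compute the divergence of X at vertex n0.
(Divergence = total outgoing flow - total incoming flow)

Divergence = sum of outgoing flows = 1 + 5 + (-5) = 1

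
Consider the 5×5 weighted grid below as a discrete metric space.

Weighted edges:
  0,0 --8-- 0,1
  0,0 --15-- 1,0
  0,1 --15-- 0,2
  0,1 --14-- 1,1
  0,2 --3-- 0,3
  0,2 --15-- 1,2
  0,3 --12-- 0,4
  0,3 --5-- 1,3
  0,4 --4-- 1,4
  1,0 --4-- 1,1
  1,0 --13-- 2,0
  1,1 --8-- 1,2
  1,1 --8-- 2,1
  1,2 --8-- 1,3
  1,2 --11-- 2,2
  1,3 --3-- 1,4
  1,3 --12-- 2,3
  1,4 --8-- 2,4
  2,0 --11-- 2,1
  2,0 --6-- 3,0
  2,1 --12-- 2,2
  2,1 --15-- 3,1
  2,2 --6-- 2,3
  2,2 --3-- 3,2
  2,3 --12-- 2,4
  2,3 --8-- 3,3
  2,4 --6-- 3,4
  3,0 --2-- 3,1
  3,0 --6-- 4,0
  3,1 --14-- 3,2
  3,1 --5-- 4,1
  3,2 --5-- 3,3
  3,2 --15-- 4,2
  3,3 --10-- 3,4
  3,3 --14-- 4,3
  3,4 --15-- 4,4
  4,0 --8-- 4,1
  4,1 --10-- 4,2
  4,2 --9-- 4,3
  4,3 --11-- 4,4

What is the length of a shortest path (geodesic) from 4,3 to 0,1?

Shortest path: 4,3 → 3,3 → 3,2 → 2,2 → 1,2 → 1,1 → 0,1, total weight = 55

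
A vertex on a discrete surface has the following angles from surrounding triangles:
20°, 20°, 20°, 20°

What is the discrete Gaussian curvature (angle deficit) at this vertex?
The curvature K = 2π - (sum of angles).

Sum of angles = 80°. K = 360° - 80° = 280° = 14π/9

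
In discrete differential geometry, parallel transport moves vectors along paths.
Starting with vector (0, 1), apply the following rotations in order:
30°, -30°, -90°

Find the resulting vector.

Total rotation: 30° + (-30°) + (-90°) = -90°. Final vector: (1, 0)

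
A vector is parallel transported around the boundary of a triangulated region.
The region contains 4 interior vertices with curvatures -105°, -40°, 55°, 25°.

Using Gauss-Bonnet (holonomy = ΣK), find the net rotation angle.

Holonomy = total enclosed curvature = (-105°) + (-40°) + 55° + 25° = -65°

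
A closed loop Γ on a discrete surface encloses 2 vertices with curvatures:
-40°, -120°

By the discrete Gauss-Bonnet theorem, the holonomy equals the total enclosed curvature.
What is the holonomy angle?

Holonomy = total enclosed curvature = (-40°) + (-120°) = -160°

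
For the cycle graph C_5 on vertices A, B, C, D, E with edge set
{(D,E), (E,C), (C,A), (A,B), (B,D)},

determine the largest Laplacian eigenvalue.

The cycle graph C_n has Laplacian eigenvalues λ_k = 2 − 2cos(2πk/n), k = 0, 1, …, n−1. Here n = 5:
k=0: 2 − 2cos(0) = 0.0; k=1: 2 − 2cos(2π/5) = 1.382; k=2: 2 − 2cos(4π/5) = 3.618; k=3: 2 − 2cos(6π/5) = 3.618; k=4: 2 − 2cos(8π/5) = 1.382.
Laplacian eigenvalues: [0.0, 1.382, 1.382, 3.618, 3.618]. Largest eigenvalue (spectral radius) = 3.618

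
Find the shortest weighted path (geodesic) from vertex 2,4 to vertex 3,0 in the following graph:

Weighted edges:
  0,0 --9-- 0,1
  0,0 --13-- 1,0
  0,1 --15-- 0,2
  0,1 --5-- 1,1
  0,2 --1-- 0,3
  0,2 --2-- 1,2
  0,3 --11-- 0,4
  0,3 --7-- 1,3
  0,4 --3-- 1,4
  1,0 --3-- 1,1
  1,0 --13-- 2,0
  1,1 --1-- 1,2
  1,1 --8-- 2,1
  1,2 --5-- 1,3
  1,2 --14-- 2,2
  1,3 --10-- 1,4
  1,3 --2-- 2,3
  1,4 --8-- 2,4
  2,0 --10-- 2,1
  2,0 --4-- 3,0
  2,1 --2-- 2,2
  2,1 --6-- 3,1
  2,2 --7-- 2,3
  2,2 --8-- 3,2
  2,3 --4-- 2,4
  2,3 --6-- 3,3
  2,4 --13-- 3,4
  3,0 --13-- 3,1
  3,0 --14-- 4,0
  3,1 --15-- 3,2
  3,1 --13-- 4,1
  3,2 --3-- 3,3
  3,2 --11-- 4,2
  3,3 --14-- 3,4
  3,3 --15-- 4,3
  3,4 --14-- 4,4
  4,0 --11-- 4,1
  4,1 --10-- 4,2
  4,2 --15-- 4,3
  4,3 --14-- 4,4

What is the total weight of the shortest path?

Shortest path: 2,4 → 2,3 → 2,2 → 2,1 → 2,0 → 3,0, total weight = 27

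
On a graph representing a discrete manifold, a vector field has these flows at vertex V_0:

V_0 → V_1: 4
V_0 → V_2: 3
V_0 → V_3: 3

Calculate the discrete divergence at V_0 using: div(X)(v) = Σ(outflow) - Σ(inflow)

Divergence = sum of outgoing flows = 4 + 3 + 3 = 10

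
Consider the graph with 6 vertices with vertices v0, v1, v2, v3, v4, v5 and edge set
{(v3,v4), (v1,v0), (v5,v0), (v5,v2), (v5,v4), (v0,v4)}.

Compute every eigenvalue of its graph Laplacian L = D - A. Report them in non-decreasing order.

Degrees: deg(v0) = 3, deg(v1) = 1, deg(v2) = 1, deg(v3) = 1, deg(v4) = 3, deg(v5) = 3.
L = D − A with rows/columns ordered (v0, v1, v2, v3, v4, v5):
  [ 3, -1,  0,  0, -1, -1]
  [-1,  1,  0,  0,  0,  0]
  [ 0,  0,  1,  0,  0, -1]
  [ 0,  0,  0,  1, -1,  0]
  [-1,  0,  0, -1,  3, -1]
  [-1,  0, -1,  0, -1,  3]
Characteristic polynomial: det(λI − L) = λ(λ² − 5λ + 3)²(λ − 2).
Roots: λ = 0; (λ² − 5λ + 3) = 0 ⇒ λ = (5 ± √13)/2 ≈ 0.6972, 4.3028 (multiplicity 2); (λ − 2) = 0 ⇒ λ = 2.
(Check: the roots sum (with multiplicity) to 12, matching trace L = Σdeg = 2·6 = 12.)
Laplacian eigenvalues (increasing order): [0.0, 0.6972, 0.6972, 2.0, 4.3028, 4.3028]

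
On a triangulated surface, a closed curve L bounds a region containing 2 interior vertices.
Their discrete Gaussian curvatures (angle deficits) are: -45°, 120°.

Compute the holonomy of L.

Holonomy = total enclosed curvature = (-45°) + 120° = 75°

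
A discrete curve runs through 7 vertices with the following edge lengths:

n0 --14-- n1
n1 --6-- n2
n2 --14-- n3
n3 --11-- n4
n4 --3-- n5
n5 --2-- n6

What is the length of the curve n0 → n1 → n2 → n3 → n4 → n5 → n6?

Arc length = 14 + 6 + 14 + 11 + 3 + 2 = 50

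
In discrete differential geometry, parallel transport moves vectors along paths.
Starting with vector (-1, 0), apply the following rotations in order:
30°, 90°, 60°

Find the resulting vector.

Total rotation: 30° + 90° + 60° = 180°. Final vector: (1, 0)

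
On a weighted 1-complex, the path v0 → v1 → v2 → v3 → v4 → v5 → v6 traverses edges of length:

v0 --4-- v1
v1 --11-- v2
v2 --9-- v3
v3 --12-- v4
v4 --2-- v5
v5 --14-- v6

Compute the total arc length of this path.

Arc length = 4 + 11 + 9 + 12 + 2 + 14 = 52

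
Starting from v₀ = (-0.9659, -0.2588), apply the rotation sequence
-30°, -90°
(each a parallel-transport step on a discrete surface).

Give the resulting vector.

Total rotation: (-30°) + (-90°) = -120°. Final vector: (0.2588, 0.9659)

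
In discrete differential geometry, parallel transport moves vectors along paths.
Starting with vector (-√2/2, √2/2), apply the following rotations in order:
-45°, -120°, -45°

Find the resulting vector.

Total rotation: (-45°) + (-120°) + (-45°) = -210° ≡ 150° (mod 360°). Final vector: (0.2588, -0.9659)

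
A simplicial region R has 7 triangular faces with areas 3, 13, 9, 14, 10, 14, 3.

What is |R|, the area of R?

3 + 13 + 9 + 14 + 10 + 14 + 3 = 66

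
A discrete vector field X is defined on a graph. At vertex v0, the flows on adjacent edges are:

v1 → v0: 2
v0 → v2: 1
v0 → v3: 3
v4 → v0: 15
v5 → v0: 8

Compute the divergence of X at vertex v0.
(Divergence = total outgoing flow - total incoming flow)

Divergence = sum of outgoing flows = (-2) + 1 + 3 + (-15) + (-8) = -21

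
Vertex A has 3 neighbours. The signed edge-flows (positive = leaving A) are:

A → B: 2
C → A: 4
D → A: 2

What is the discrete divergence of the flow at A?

Divergence = sum of outgoing flows = 2 + (-4) + (-2) = -4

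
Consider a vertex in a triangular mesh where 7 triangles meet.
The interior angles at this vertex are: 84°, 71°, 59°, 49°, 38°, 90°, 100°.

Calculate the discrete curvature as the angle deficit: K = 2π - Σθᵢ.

Sum of angles = 491°. K = 360° - 491° = -131° = -131π/180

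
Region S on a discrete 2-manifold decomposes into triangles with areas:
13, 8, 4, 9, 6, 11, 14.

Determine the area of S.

13 + 8 + 4 + 9 + 6 + 11 + 14 = 65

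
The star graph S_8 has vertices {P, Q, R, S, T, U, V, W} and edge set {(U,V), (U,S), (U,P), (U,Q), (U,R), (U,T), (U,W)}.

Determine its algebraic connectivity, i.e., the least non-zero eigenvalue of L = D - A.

The star S_8 is the complete bipartite graph K_{1,7} (one hub of degree 7, 7 leaves of degree 1). The Laplacian spectrum of K_{p,q} is 0, p (multiplicity q−1), q (multiplicity p−1), p+q. With p = 1, q = 7: 0 once, 1 with multiplicity 6, and 8 once. (Check: trace L = sum of degrees = 14 = 6·1 + 8.)
Laplacian eigenvalues: [0.0, 1.0, 1.0, 1.0, 1.0, 1.0, 1.0, 8.0]. Algebraic connectivity (smallest non-zero eigenvalue) = 1.0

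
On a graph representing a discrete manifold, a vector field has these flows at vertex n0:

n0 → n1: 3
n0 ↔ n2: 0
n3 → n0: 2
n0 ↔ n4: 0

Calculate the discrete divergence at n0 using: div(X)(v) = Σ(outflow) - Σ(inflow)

Divergence = sum of outgoing flows = 3 + 0 + (-2) + 0 = 1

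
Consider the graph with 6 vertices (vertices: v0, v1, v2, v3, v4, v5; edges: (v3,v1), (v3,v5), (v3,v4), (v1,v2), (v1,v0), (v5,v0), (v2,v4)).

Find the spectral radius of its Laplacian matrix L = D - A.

Degrees: deg(v0) = 2, deg(v1) = 3, deg(v2) = 2, deg(v3) = 3, deg(v4) = 2, deg(v5) = 2.
L = D − A with rows/columns ordered (v0, v1, v2, v3, v4, v5):
  [ 2, -1,  0,  0,  0, -1]
  [-1,  3, -1, -1,  0,  0]
  [ 0, -1,  2,  0, -1,  0]
  [ 0, -1,  0,  3, -1, -1]
  [ 0,  0, -1, -1,  2,  0]
  [-1,  0,  0, -1,  0,  2]
Characteristic polynomial: det(λI − L) = λ(λ − 1)(λ − 2)(λ − 3)²(λ − 5).
Roots: λ = 0; (λ − 1) = 0 ⇒ λ = 1; (λ − 2) = 0 ⇒ λ = 2; (λ − 3) = 0 ⇒ λ = 3 (multiplicity 2); (λ − 5) = 0 ⇒ λ = 5.
(Check: the roots sum (with multiplicity) to 14, matching trace L = Σdeg = 2·7 = 14.)
Laplacian eigenvalues: [0.0, 1.0, 2.0, 3.0, 3.0, 5.0]. Largest eigenvalue (spectral radius) = 5.0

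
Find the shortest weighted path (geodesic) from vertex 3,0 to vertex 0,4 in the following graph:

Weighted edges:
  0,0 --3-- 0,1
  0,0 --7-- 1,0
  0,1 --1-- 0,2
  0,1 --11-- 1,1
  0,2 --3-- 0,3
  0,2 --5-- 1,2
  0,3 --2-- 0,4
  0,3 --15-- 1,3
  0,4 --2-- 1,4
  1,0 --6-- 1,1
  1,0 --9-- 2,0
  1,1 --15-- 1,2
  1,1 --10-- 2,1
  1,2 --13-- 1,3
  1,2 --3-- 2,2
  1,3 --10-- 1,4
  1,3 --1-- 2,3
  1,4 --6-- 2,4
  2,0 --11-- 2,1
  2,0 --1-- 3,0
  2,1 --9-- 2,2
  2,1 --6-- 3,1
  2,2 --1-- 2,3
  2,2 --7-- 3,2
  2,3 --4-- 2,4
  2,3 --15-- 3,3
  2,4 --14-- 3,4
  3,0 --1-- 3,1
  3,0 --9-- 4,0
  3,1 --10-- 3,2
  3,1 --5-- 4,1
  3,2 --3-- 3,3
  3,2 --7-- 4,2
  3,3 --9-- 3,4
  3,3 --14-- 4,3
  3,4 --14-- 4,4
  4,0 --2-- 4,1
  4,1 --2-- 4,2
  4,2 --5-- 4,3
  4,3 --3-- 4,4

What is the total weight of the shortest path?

Shortest path: 3,0 → 2,0 → 1,0 → 0,0 → 0,1 → 0,2 → 0,3 → 0,4, total weight = 26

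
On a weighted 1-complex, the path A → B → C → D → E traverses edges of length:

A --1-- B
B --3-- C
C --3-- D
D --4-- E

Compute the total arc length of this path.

Arc length = 1 + 3 + 3 + 4 = 11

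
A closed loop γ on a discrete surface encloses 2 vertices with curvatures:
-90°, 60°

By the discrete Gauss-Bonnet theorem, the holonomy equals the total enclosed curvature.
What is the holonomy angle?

Holonomy = total enclosed curvature = (-90°) + 60° = -30°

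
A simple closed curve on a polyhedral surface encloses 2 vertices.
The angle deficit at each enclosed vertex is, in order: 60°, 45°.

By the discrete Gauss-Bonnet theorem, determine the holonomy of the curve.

Holonomy = total enclosed curvature = 60° + 45° = 105°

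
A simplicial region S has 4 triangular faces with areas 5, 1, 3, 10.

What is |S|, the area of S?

5 + 1 + 3 + 10 = 19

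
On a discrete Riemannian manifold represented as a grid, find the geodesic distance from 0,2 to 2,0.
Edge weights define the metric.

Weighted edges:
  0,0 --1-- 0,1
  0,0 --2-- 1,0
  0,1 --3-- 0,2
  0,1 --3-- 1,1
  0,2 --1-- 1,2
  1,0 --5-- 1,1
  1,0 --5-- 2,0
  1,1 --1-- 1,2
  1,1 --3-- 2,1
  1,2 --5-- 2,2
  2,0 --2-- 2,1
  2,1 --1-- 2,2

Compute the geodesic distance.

Shortest path: 0,2 → 1,2 → 1,1 → 2,1 → 2,0, total weight = 7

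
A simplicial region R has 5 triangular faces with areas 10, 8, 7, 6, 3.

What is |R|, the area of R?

10 + 8 + 7 + 6 + 3 = 34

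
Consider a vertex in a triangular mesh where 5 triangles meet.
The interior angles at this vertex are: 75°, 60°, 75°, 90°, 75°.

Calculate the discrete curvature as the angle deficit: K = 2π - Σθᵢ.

Sum of angles = 375°. K = 360° - 375° = -15°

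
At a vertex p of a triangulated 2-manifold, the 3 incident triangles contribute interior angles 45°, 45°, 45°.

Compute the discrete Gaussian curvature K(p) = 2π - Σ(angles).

Sum of angles = 135°. K = 360° - 135° = 225° = 5π/4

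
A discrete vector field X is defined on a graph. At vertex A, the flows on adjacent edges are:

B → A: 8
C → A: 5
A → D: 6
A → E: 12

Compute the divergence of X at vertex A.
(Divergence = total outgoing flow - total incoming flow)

Divergence = sum of outgoing flows = (-8) + (-5) + 6 + 12 = 5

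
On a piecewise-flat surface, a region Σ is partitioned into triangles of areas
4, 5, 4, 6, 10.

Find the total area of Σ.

4 + 5 + 4 + 6 + 10 = 29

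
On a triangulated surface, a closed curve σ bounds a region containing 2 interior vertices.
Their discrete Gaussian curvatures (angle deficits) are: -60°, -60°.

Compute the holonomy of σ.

Holonomy = total enclosed curvature = (-60°) + (-60°) = -120°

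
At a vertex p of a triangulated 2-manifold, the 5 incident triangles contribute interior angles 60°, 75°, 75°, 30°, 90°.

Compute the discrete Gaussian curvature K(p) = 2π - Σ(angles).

Sum of angles = 330°. K = 360° - 330° = 30°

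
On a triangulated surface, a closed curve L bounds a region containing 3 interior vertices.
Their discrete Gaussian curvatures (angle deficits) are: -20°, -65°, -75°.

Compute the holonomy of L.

Holonomy = total enclosed curvature = (-20°) + (-65°) + (-75°) = -160°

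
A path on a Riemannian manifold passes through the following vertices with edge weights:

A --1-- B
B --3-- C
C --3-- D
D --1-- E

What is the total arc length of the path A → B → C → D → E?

Arc length = 1 + 3 + 3 + 1 = 8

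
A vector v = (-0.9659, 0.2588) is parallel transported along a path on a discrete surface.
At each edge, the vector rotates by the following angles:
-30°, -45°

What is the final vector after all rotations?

Total rotation: (-30°) + (-45°) = -75°. Final vector: (0, 1)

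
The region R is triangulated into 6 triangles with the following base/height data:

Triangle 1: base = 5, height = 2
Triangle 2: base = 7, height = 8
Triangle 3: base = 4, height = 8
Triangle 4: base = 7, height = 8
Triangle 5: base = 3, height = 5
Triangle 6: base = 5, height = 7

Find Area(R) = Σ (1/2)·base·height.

(1/2)×5×2 + (1/2)×7×8 + (1/2)×4×8 + (1/2)×7×8 + (1/2)×3×5 + (1/2)×5×7 = 102.0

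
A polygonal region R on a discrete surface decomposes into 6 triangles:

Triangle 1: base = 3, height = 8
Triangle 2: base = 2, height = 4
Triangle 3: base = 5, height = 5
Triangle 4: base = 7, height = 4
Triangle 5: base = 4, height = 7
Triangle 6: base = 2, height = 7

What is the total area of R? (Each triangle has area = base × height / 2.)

(1/2)×3×8 + (1/2)×2×4 + (1/2)×5×5 + (1/2)×7×4 + (1/2)×4×7 + (1/2)×2×7 = 63.5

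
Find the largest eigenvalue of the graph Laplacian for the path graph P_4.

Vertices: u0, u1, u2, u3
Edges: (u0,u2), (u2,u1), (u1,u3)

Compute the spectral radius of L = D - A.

The path graph P_n has Laplacian eigenvalues λ_k = 2 − 2cos(kπ/n), k = 0, 1, …, n−1. Here n = 4:
k=0: 2 − 2cos(0) = 0.0; k=1: 2 − 2cos(π/4) = 0.5858; k=2: 2 − 2cos(π/2) = 2.0; k=3: 2 − 2cos(3π/4) = 3.4142.
Laplacian eigenvalues: [0.0, 0.5858, 2.0, 3.4142]. Largest eigenvalue (spectral radius) = 3.4142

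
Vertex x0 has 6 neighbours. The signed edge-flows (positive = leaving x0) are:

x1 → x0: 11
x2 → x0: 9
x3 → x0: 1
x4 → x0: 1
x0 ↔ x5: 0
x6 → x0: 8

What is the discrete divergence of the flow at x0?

Divergence = sum of outgoing flows = (-11) + (-9) + (-1) + (-1) + 0 + (-8) = -30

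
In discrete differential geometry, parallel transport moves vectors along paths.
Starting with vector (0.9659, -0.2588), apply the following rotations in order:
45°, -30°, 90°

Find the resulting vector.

Total rotation: 45° + (-30°) + 90° = 105°. Final vector: (0, 1)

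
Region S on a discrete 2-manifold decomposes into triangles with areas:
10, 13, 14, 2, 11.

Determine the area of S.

10 + 13 + 14 + 2 + 11 = 50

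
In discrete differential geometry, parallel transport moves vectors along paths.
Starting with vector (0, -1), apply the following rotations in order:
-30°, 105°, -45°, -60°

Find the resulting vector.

Total rotation: (-30°) + 105° + (-45°) + (-60°) = -30°. Final vector: (-0.5000, -0.8660)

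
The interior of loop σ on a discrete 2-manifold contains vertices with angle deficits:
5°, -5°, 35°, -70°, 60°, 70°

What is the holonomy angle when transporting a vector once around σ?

Holonomy = total enclosed curvature = 5° + (-5°) + 35° + (-70°) + 60° + 70° = 95°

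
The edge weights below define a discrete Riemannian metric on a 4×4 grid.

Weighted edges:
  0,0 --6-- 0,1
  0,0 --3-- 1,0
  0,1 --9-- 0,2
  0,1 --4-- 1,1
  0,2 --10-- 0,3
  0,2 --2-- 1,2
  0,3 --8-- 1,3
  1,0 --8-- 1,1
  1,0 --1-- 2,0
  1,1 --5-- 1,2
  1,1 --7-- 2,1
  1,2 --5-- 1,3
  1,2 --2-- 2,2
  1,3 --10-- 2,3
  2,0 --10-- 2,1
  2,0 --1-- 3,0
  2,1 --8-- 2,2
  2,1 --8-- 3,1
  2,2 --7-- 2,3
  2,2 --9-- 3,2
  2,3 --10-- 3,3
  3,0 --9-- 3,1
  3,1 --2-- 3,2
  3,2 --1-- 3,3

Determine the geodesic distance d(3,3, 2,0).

Shortest path: 3,3 → 3,2 → 3,1 → 3,0 → 2,0, total weight = 13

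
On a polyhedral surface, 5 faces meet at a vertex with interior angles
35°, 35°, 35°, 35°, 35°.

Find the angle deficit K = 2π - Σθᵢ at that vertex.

Sum of angles = 175°. K = 360° - 175° = 185°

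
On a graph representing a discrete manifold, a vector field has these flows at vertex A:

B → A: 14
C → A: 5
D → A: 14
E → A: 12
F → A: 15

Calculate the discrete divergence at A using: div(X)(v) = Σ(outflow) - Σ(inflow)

Divergence = sum of outgoing flows = (-14) + (-5) + (-14) + (-12) + (-15) = -60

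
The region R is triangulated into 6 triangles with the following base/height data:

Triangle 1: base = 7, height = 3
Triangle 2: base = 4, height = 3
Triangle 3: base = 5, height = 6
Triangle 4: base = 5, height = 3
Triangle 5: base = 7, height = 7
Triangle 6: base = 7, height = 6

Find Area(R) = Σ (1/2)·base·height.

(1/2)×7×3 + (1/2)×4×3 + (1/2)×5×6 + (1/2)×5×3 + (1/2)×7×7 + (1/2)×7×6 = 84.5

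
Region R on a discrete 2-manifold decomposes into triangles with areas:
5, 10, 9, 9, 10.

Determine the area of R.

5 + 10 + 9 + 9 + 10 = 43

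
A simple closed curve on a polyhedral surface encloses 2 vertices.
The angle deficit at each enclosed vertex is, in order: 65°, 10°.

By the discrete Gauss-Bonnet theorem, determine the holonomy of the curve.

Holonomy = total enclosed curvature = 65° + 10° = 75°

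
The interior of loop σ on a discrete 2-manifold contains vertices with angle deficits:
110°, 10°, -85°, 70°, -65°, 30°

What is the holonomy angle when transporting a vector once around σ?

Holonomy = total enclosed curvature = 110° + 10° + (-85°) + 70° + (-65°) + 30° = 70°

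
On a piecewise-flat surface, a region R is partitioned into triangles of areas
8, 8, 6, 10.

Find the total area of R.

8 + 8 + 6 + 10 = 32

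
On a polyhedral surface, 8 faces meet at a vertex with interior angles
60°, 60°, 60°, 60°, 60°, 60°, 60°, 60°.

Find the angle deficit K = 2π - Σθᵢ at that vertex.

Sum of angles = 480°. K = 360° - 480° = -120°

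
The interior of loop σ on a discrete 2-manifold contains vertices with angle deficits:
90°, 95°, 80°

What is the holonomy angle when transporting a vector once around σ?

Holonomy = total enclosed curvature = 90° + 95° + 80° = 265°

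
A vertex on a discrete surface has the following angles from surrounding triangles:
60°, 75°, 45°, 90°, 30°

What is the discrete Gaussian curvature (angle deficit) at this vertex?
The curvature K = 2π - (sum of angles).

Sum of angles = 300°. K = 360° - 300° = 60° = π/3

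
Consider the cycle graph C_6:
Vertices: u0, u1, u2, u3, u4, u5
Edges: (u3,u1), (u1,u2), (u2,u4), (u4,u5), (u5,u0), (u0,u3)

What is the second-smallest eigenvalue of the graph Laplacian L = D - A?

The cycle graph C_n has Laplacian eigenvalues λ_k = 2 − 2cos(2πk/n), k = 0, 1, …, n−1. Here n = 6:
k=0: 2 − 2cos(0) = 0.0; k=1: 2 − 2cos(π/3) = 1.0; k=2: 2 − 2cos(2π/3) = 3.0; k=3: 2 − 2cos(π) = 4.0; k=4: 2 − 2cos(4π/3) = 3.0; k=5: 2 − 2cos(5π/3) = 1.0.
Laplacian eigenvalues: [0.0, 1.0, 1.0, 3.0, 3.0, 4.0]. Algebraic connectivity (smallest non-zero eigenvalue) = 1.0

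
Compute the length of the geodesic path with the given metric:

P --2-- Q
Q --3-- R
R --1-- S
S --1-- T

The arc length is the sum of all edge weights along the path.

Arc length = 2 + 3 + 1 + 1 = 7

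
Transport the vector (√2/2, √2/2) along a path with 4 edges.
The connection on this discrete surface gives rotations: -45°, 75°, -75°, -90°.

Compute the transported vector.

Total rotation: (-45°) + 75° + (-75°) + (-90°) = -135°. Final vector: (0, -1)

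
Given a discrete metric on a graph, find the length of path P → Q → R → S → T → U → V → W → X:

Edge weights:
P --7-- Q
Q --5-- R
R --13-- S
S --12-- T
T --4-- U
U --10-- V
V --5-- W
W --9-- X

Arc length = 7 + 5 + 13 + 12 + 4 + 10 + 5 + 9 = 65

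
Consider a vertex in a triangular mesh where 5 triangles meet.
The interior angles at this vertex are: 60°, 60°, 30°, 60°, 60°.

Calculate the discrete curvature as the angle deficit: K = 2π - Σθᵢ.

Sum of angles = 270°. K = 360° - 270° = 90° = π/2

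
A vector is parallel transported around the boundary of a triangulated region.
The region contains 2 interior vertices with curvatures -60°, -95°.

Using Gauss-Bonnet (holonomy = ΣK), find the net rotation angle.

Holonomy = total enclosed curvature = (-60°) + (-95°) = -155°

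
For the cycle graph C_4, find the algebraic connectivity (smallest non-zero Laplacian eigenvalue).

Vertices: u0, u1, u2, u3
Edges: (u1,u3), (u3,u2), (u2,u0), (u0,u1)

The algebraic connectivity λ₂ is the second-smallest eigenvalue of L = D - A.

The cycle graph C_n has Laplacian eigenvalues λ_k = 2 − 2cos(2πk/n), k = 0, 1, …, n−1. Here n = 4:
k=0: 2 − 2cos(0) = 0.0; k=1: 2 − 2cos(π/2) = 2.0; k=2: 2 − 2cos(π) = 4.0; k=3: 2 − 2cos(3π/2) = 2.0.
Laplacian eigenvalues: [0.0, 2.0, 2.0, 4.0]. Algebraic connectivity (smallest non-zero eigenvalue) = 2.0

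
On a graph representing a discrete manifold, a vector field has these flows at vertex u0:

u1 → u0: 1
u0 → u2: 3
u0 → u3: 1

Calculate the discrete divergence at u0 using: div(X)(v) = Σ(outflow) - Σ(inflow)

Divergence = sum of outgoing flows = (-1) + 3 + 1 = 3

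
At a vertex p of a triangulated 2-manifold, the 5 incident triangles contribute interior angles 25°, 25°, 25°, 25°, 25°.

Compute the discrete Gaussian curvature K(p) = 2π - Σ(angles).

Sum of angles = 125°. K = 360° - 125° = 235° = 47π/36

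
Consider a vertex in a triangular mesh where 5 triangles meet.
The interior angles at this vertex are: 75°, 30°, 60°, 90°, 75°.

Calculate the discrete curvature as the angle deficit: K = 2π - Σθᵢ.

Sum of angles = 330°. K = 360° - 330° = 30°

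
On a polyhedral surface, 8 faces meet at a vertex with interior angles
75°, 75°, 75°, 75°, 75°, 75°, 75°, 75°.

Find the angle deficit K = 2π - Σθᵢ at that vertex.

Sum of angles = 600°. K = 360° - 600° = -240° = -4π/3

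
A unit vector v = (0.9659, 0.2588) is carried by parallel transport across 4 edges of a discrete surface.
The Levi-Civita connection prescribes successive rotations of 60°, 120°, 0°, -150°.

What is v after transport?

Total rotation: 60° + 120° + 0° + (-150°) = 30°. Final vector: (0.7071, 0.7071)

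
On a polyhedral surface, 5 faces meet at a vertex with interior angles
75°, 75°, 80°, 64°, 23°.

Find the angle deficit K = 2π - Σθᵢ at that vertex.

Sum of angles = 317°. K = 360° - 317° = 43° = 43π/180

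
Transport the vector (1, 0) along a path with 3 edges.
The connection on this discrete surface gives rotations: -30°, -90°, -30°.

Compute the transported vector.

Total rotation: (-30°) + (-90°) + (-30°) = -150°. Final vector: (-0.8660, -0.5000)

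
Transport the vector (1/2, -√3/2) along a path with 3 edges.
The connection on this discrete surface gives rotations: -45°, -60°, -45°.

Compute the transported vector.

Total rotation: (-45°) + (-60°) + (-45°) = -150°. Final vector: (-0.8660, 0.5000)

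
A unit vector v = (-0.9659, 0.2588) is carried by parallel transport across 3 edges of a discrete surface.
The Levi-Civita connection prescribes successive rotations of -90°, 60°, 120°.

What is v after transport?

Total rotation: (-90°) + 60° + 120° = 90°. Final vector: (-0.2588, -0.9659)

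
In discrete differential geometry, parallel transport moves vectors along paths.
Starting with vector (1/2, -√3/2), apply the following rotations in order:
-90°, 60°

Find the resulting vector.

Total rotation: (-90°) + 60° = -30°. Final vector: (0, -1)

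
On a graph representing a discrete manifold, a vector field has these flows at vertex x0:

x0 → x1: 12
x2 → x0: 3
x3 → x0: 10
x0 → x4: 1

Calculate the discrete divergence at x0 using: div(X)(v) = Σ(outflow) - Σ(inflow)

Divergence = sum of outgoing flows = 12 + (-3) + (-10) + 1 = 0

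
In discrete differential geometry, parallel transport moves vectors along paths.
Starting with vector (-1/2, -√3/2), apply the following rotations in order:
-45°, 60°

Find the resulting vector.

Total rotation: (-45°) + 60° = 15°. Final vector: (-0.2588, -0.9659)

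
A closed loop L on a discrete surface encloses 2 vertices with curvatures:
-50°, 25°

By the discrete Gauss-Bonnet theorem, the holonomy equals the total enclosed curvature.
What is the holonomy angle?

Holonomy = total enclosed curvature = (-50°) + 25° = -25°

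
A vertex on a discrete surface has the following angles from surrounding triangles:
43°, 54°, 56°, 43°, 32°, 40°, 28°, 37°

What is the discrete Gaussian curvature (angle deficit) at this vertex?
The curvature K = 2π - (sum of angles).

Sum of angles = 333°. K = 360° - 333° = 27° = 3π/20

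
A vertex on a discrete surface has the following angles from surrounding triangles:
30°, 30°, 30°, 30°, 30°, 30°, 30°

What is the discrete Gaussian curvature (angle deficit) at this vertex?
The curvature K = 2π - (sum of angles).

Sum of angles = 210°. K = 360° - 210° = 150°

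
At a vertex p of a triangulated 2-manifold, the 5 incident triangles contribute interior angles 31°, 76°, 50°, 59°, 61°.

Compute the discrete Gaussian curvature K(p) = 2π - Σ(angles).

Sum of angles = 277°. K = 360° - 277° = 83° = 83π/180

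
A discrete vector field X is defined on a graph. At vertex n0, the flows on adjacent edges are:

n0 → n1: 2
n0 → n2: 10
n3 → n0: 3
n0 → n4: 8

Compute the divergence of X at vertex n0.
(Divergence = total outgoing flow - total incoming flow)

Divergence = sum of outgoing flows = 2 + 10 + (-3) + 8 = 17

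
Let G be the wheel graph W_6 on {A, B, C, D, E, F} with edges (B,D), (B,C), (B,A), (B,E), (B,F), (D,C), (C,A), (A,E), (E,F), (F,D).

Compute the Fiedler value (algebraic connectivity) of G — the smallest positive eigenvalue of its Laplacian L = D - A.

The wheel W_6 is the join K_1 ∨ C_5 (a hub joined to every vertex of a cycle of length 5). For a join G ∨ H (G on p vertices, H on q vertices) the Laplacian spectrum is 0, p+q, the eigenvalues of L(G) other than one 0 each shifted by +q, and the eigenvalues of L(H) other than one 0 each shifted by +p. With G = K_1 (p = 1, nothing left after dropping its 0) and H = C_5 (q = 5, eigenvalues 2 − 2cos(2πk/5), k = 0, …, 4; drop k = 0), the spectrum of W_6 is 0, 6, and 1 + (2 − 2cos(2πk/5)) = 3 − 2cos(2πk/5) for k = 1, …, 4:
k=1: 3 − 2cos(2π/5) = 2.382; k=2: 3 − 2cos(4π/5) = 4.618; k=3: 3 − 2cos(6π/5) = 4.618; k=4: 3 − 2cos(8π/5) = 2.382.
Laplacian eigenvalues: [0.0, 2.382, 2.382, 4.618, 4.618, 6.0]. Algebraic connectivity (smallest non-zero eigenvalue) = 2.382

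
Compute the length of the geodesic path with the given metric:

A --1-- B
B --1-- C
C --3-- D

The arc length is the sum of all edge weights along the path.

Arc length = 1 + 1 + 3 = 5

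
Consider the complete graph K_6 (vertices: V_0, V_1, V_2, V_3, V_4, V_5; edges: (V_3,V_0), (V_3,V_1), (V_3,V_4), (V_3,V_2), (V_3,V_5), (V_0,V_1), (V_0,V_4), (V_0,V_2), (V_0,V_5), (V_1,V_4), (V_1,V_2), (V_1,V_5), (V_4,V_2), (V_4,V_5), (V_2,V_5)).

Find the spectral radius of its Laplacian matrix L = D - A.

For the complete graph K_n, L = nI − J (J = all-ones matrix). J has eigenvalues n (once, eigenvector 𝟙) and 0 (multiplicity n−1), so L has eigenvalues 0 (once) and n (multiplicity n−1). Here n = 6: eigenvalue 0 once and 6 with multiplicity 5.
Laplacian eigenvalues: [0.0, 6.0, 6.0, 6.0, 6.0, 6.0]. Largest eigenvalue (spectral radius) = 6.0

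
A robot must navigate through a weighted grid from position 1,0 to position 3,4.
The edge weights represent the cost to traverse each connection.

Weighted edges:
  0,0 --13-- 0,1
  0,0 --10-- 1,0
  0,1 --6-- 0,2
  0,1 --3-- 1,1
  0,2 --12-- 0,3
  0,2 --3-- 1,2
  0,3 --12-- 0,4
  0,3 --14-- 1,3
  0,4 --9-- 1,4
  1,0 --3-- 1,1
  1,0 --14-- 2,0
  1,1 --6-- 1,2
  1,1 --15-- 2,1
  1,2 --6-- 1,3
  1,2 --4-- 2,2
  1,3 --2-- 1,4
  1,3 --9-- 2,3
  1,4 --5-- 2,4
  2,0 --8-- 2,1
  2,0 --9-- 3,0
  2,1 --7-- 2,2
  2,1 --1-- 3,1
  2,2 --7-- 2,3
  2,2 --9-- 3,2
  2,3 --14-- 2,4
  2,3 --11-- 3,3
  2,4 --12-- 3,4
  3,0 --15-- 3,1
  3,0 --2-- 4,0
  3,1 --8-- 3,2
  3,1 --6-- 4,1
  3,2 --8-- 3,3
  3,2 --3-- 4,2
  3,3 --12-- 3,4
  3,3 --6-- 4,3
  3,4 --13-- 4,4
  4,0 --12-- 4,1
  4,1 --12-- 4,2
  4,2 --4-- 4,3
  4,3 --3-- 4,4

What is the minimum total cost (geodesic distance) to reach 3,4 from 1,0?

Shortest path: 1,0 → 1,1 → 1,2 → 1,3 → 1,4 → 2,4 → 3,4, total weight = 34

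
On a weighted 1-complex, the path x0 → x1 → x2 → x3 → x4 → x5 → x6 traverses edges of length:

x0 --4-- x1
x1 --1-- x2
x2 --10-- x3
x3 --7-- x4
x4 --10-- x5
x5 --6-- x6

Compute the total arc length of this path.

Arc length = 4 + 1 + 10 + 7 + 10 + 6 = 38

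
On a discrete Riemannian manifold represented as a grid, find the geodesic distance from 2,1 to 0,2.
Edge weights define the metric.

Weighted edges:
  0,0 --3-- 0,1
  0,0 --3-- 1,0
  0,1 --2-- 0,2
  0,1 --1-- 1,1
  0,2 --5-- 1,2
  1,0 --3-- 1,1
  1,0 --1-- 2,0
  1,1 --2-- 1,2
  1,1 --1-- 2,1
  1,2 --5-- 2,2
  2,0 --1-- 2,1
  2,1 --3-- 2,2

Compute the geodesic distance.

Shortest path: 2,1 → 1,1 → 0,1 → 0,2, total weight = 4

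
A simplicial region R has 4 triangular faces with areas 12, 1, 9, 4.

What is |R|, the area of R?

12 + 1 + 9 + 4 = 26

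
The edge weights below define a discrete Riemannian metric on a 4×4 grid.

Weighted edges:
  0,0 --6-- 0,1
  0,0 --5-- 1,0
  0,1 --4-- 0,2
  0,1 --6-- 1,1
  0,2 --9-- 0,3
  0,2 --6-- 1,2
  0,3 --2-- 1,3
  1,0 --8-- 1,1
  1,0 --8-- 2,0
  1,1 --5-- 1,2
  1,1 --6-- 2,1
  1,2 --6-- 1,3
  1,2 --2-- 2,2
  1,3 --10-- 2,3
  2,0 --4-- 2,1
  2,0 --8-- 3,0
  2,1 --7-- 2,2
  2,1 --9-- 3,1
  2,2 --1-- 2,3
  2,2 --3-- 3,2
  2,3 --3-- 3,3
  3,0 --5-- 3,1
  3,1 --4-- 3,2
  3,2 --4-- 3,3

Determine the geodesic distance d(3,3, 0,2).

Shortest path: 3,3 → 2,3 → 2,2 → 1,2 → 0,2, total weight = 12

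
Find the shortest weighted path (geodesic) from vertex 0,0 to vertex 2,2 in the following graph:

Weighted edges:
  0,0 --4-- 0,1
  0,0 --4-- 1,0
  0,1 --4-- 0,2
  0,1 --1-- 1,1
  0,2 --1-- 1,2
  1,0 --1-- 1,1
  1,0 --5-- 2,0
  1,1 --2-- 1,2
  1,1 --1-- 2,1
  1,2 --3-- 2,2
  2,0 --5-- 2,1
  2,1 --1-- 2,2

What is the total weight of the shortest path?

Shortest path: 0,0 → 0,1 → 1,1 → 2,1 → 2,2, total weight = 7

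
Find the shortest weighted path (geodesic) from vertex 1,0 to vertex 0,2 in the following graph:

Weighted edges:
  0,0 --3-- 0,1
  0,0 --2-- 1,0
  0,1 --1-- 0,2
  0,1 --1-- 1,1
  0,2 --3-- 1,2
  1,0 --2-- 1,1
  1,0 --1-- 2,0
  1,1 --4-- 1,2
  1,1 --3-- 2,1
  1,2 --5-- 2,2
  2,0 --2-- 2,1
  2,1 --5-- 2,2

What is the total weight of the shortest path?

Shortest path: 1,0 → 1,1 → 0,1 → 0,2, total weight = 4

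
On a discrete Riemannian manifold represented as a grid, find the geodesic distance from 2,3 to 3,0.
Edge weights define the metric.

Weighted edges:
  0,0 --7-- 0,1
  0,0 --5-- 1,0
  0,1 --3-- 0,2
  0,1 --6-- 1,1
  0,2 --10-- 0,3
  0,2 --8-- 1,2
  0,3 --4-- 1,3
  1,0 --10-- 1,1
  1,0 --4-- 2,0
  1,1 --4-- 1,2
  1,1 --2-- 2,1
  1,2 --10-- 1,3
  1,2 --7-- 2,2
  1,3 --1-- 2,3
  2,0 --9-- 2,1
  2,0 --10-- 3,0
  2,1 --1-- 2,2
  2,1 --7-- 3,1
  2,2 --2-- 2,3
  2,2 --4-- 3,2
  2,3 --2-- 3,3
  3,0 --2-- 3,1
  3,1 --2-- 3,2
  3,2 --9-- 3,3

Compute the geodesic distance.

Shortest path: 2,3 → 2,2 → 3,2 → 3,1 → 3,0, total weight = 10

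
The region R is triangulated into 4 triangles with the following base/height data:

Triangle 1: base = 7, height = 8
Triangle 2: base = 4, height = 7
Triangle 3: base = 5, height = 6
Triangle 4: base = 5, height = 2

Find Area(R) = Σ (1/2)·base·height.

(1/2)×7×8 + (1/2)×4×7 + (1/2)×5×6 + (1/2)×5×2 = 62.0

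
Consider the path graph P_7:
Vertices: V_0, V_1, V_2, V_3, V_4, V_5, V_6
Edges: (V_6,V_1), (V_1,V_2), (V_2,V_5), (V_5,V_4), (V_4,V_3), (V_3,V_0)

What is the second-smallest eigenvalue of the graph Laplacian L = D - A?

The path graph P_n has Laplacian eigenvalues λ_k = 2 − 2cos(kπ/n), k = 0, 1, …, n−1. Here n = 7:
k=0: 2 − 2cos(0) = 0.0; k=1: 2 − 2cos(π/7) = 0.1981; k=2: 2 − 2cos(2π/7) = 0.753; k=3: 2 − 2cos(3π/7) = 1.555; k=4: 2 − 2cos(4π/7) = 2.445; k=5: 2 − 2cos(5π/7) = 3.247; k=6: 2 − 2cos(6π/7) = 3.8019.
Laplacian eigenvalues: [0.0, 0.1981, 0.753, 1.555, 2.445, 3.247, 3.8019]. Algebraic connectivity (smallest non-zero eigenvalue) = 0.1981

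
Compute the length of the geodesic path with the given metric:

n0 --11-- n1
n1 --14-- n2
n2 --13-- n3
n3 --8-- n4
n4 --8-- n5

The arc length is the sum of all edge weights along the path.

Arc length = 11 + 14 + 13 + 8 + 8 = 54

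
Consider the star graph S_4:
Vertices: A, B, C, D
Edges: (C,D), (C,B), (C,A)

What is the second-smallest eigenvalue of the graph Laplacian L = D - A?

The star S_4 is the complete bipartite graph K_{1,3} (one hub of degree 3, 3 leaves of degree 1). The Laplacian spectrum of K_{p,q} is 0, p (multiplicity q−1), q (multiplicity p−1), p+q. With p = 1, q = 3: 0 once, 1 with multiplicity 2, and 4 once. (Check: trace L = sum of degrees = 6 = 2·1 + 4.)
Laplacian eigenvalues: [0.0, 1.0, 1.0, 4.0]. Algebraic connectivity (smallest non-zero eigenvalue) = 1.0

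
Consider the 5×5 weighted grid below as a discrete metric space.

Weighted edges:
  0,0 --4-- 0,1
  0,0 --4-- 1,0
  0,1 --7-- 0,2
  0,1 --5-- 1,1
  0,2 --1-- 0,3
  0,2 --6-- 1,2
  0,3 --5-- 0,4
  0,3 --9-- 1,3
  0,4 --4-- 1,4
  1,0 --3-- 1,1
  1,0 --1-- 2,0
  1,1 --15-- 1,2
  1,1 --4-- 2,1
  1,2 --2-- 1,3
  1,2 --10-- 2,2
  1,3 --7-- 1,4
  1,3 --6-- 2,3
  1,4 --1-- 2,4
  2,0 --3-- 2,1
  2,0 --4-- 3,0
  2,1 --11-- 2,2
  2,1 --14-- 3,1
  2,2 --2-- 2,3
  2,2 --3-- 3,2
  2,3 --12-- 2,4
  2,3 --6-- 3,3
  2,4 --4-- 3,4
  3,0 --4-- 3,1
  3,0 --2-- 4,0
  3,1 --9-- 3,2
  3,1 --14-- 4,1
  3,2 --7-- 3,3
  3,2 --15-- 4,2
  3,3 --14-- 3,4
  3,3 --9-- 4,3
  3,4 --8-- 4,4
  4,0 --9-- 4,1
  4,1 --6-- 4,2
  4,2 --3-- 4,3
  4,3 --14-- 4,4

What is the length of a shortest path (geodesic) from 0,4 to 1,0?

Shortest path: 0,4 → 0,3 → 0,2 → 0,1 → 0,0 → 1,0, total weight = 21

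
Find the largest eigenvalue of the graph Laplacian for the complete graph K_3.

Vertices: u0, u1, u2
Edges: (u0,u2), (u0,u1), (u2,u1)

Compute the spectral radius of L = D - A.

For the complete graph K_n, L = nI − J (J = all-ones matrix). J has eigenvalues n (once, eigenvector 𝟙) and 0 (multiplicity n−1), so L has eigenvalues 0 (once) and n (multiplicity n−1). Here n = 3: eigenvalue 0 once and 3 with multiplicity 2.
Laplacian eigenvalues: [0.0, 3.0, 3.0]. Largest eigenvalue (spectral radius) = 3.0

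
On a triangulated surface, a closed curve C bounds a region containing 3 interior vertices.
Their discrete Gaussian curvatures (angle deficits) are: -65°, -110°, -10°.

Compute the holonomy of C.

Holonomy = total enclosed curvature = (-65°) + (-110°) + (-10°) = -185°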